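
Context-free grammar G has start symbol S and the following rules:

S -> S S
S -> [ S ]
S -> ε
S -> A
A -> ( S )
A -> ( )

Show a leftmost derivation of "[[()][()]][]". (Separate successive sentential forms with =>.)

S => SS => [S]S => [SS]S => [[S]S]S => [[A]S]S => [[()]S]S => [[()][S]]S => [[()][A]]S => [[()][(S)]]S => [[()][()]]S => [[()][()]][S] => [[()][()]][]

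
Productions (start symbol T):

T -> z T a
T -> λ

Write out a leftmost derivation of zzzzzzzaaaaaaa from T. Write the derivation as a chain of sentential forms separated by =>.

T => zTa => zzTaa => zzzTaaa => zzzzTaaaa => zzzzzTaaaaa => zzzzzzTaaaaaa => zzzzzzzTaaaaaaa => zzzzzzzaaaaaaa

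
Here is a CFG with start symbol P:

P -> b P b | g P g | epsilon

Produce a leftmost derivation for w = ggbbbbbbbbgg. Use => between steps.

P => gPg => ggPgg => ggbPbgg => ggbbPbbgg => ggbbbPbbbgg => ggbbbbPbbbbgg => ggbbbbbbbbgg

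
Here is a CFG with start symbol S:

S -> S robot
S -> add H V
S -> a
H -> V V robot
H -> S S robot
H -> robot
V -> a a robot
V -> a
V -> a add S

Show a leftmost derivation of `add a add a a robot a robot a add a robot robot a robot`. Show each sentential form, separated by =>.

S => S robot => add H V robot => add S S robot V robot => add a S robot V robot => add a S robot robot V robot => add a add H V robot robot V robot => add a add V V robot V robot robot V robot => add a add a a robot V robot V robot robot V robot => add a add a a robot a robot V robot robot V robot => add a add a a robot a robot a add S robot robot V robot => add a add a a robot a robot a add a robot robot V robot => add a add a a robot a robot a add a robot robot a robot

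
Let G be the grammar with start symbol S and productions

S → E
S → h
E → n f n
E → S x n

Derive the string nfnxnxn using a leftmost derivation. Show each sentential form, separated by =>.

S => E   [S → E]
E => Sxn   [E → S x n]
Sxn => Exn   [S → E]
Exn => Sxnxn   [E → S x n]
Sxnxn => Exnxn   [S → E]
Exnxn => nfnxnxn   [E → n f n]

S => E => Sxn => Exn => Sxnxn => Exnxn => nfnxnxn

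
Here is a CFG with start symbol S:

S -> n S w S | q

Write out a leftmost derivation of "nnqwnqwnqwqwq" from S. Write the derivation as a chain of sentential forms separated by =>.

S => nSwS   [S -> n S w S]
nSwS => nnSwSwS   [S -> n S w S]
nnSwSwS => nnqwSwS   [S -> q]
nnqwSwS => nnqwnSwSwS   [S -> n S w S]
nnqwnSwSwS => nnqwnqwSwS   [S -> q]
nnqwnqwSwS => nnqwnqwnSwSwS   [S -> n S w S]
nnqwnqwnSwSwS => nnqwnqwnqwSwS   [S -> q]
nnqwnqwnqwSwS => nnqwnqwnqwqwS   [S -> q]
nnqwnqwnqwqwS => nnqwnqwnqwqwq   [S -> q]

S=>nSwS=>nnSwSwS=>nnqwSwS=>nnqwnSwSwS=>nnqwnqwSwS=>nnqwnqwnSwSwS=>nnqwnqwnqwSwS=>nnqwnqwnqwqwS=>nnqwnqwnqwqwq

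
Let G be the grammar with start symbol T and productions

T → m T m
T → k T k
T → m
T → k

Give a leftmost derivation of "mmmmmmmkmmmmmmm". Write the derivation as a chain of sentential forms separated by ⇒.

T⇒mTm⇒mmTmm⇒mmmTmmm⇒mmmmTmmmm⇒mmmmmTmmmmm⇒mmmmmmTmmmmmm⇒mmmmmmmTmmmmmmm⇒mmmmmmmkmmmmmmm

T ⇒ mTm   [T → m T m]
mTm ⇒ mmTmm   [T → m T m]
mmTmm ⇒ mmmTmmm   [T → m T m]
mmmTmmm ⇒ mmmmTmmmm   [T → m T m]
mmmmTmmmm ⇒ mmmmmTmmmmm   [T → m T m]
mmmmmTmmmmm ⇒ mmmmmmTmmmmmm   [T → m T m]
mmmmmmTmmmmmm ⇒ mmmmmmmTmmmmmmm   [T → m T m]
mmmmmmmTmmmmmmm ⇒ mmmmmmmkmmmmmmm   [T → k]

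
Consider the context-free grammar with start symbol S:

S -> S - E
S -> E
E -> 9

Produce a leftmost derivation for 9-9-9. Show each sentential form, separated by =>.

S => S-E => S-E-E => E-E-E => 9-E-E => 9-9-E => 9-9-9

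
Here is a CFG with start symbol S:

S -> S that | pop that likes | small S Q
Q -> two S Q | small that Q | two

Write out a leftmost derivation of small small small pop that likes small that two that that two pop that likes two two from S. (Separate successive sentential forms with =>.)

S => small S Q   [S -> small S Q]
small S Q => small small S Q Q   [S -> small S Q]
small small S Q Q => small small S that Q Q   [S -> S that]
small small S that Q Q => small small S that that Q Q   [S -> S that]
small small S that that Q Q => small small small S Q that that Q Q   [S -> small S Q]
small small small S Q that that Q Q => small small small pop that likes Q that that Q Q   [S -> pop that likes]
small small small pop that likes Q that that Q Q => small small small pop that likes small that Q that that Q Q   [Q -> small that Q]
small small small pop that likes small that Q that that Q Q => small small small pop that likes small that two that that Q Q   [Q -> two]
small small small pop that likes small that two that that Q Q => small small small pop that likes small that two that that two S Q Q   [Q -> two S Q]
small small small pop that likes small that two that that two S Q Q => small small small pop that likes small that two that that two pop that likes Q Q   [S -> pop that likes]
small small small pop that likes small that two that that two pop that likes Q Q => small small small pop that likes small that two that that two pop that likes two Q   [Q -> two]
small small small pop that likes small that two that that two pop that likes two Q => small small small pop that likes small that two that that two pop that likes two two   [Q -> two]

S => small S Q => small small S Q Q => small small S that Q Q => small small S that that Q Q => small small small S Q that that Q Q => small small small pop that likes Q that that Q Q => small small small pop that likes small that Q that that Q Q => small small small pop that likes small that two that that Q Q => small small small pop that likes small that two that that two S Q Q => small small small pop that likes small that two that that two pop that likes Q Q => small small small pop that likes small that two that that two pop that likes two Q => small small small pop that likes small that two that that two pop that likes two two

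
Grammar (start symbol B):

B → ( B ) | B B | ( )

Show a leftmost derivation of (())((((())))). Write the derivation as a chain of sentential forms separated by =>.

B => BB => (B)B => (())B => (())(B) => (())((B)) => (())(((B))) => (())((((B)))) => (())((((()))))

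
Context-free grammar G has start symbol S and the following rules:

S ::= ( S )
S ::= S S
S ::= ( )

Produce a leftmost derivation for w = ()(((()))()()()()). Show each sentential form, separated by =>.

S => SS   [S ::= S S]
SS => ()S   [S ::= ( )]
()S => ()(S)   [S ::= ( S )]
()(S) => ()(SS)   [S ::= S S]
()(SS) => ()(SSS)   [S ::= S S]
()(SSS) => ()(SSSS)   [S ::= S S]
()(SSSS) => ()(SSSSS)   [S ::= S S]
()(SSSSS) => ()((S)SSSS)   [S ::= ( S )]
()((S)SSSS) => ()(((S))SSSS)   [S ::= ( S )]
()(((S))SSSS) => ()(((()))SSSS)   [S ::= ( )]
()(((()))SSSS) => ()(((()))()SSS)   [S ::= ( )]
()(((()))()SSS) => ()(((()))()()SS)   [S ::= ( )]
()(((()))()()SS) => ()(((()))()()()S)   [S ::= ( )]
()(((()))()()()S) => ()(((()))()()()())   [S ::= ( )]

S=>SS=>()S=>()(S)=>()(SS)=>()(SSS)=>()(SSSS)=>()(SSSSS)=>()((S)SSSS)=>()(((S))SSSS)=>()(((()))SSSS)=>()(((()))()SSS)=>()(((()))()()SS)=>()(((()))()()()S)=>()(((()))()()()())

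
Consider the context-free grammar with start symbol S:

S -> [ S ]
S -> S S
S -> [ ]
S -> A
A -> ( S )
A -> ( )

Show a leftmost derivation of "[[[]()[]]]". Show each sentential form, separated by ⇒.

S ⇒ [S]   [S -> [ S ]]
[S] ⇒ [[S]]   [S -> [ S ]]
[[S]] ⇒ [[SS]]   [S -> S S]
[[SS]] ⇒ [[[]S]]   [S -> [ ]]
[[[]S]] ⇒ [[[]SS]]   [S -> S S]
[[[]SS]] ⇒ [[[]AS]]   [S -> A]
[[[]AS]] ⇒ [[[]()S]]   [A -> ( )]
[[[]()S]] ⇒ [[[]()[]]]   [S -> [ ]]

S⇒[S]⇒[[S]]⇒[[SS]]⇒[[[]S]]⇒[[[]SS]]⇒[[[]AS]]⇒[[[]()S]]⇒[[[]()[]]]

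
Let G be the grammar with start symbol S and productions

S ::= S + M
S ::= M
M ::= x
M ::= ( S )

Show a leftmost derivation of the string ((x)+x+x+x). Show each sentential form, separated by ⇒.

S ⇒ M   [S ::= M]
M ⇒ (S)   [M ::= ( S )]
(S) ⇒ (S+M)   [S ::= S + M]
(S+M) ⇒ (S+M+M)   [S ::= S + M]
(S+M+M) ⇒ (S+M+M+M)   [S ::= S + M]
(S+M+M+M) ⇒ (M+M+M+M)   [S ::= M]
(M+M+M+M) ⇒ ((S)+M+M+M)   [M ::= ( S )]
((S)+M+M+M) ⇒ ((M)+M+M+M)   [S ::= M]
((M)+M+M+M) ⇒ ((x)+M+M+M)   [M ::= x]
((x)+M+M+M) ⇒ ((x)+x+M+M)   [M ::= x]
((x)+x+M+M) ⇒ ((x)+x+x+M)   [M ::= x]
((x)+x+x+M) ⇒ ((x)+x+x+x)   [M ::= x]

S⇒M⇒(S)⇒(S+M)⇒(S+M+M)⇒(S+M+M+M)⇒(M+M+M+M)⇒((S)+M+M+M)⇒((M)+M+M+M)⇒((x)+M+M+M)⇒((x)+x+M+M)⇒((x)+x+x+M)⇒((x)+x+x+x)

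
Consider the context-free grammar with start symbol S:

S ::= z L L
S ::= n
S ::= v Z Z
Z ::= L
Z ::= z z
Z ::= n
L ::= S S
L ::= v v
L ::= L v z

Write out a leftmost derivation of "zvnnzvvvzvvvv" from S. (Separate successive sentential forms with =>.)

S => zLL   [S ::= z L L]
zLL => zSSL   [L ::= S S]
zSSL => zvZZSL   [S ::= v Z Z]
zvZZSL => zvnZSL   [Z ::= n]
zvnZSL => zvnnSL   [Z ::= n]
zvnnSL => zvnnzLLL   [S ::= z L L]
zvnnzLLL => zvnnzLvzLL   [L ::= L v z]
zvnnzLvzLL => zvnnzvvvzLL   [L ::= v v]
zvnnzvvvzLL => zvnnzvvvzvvL   [L ::= v v]
zvnnzvvvzvvL => zvnnzvvvzvvvv   [L ::= v v]

S => zLL => zSSL => zvZZSL => zvnZSL => zvnnSL => zvnnzLLL => zvnnzLvzLL => zvnnzvvvzLL => zvnnzvvvzvvL => zvnnzvvvzvvvv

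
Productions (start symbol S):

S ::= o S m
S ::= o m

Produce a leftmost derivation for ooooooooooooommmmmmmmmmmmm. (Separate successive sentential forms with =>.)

S => oSm => ooSmm => oooSmmm => ooooSmmmm => oooooSmmmmm => ooooooSmmmmmm => oooooooSmmmmmmm => ooooooooSmmmmmmmm => oooooooooSmmmmmmmmm => ooooooooooSmmmmmmmmmm => oooooooooooSmmmmmmmmmmm => ooooooooooooSmmmmmmmmmmmm => ooooooooooooommmmmmmmmmmmm

S => oSm   [S ::= o S m]
oSm => ooSmm   [S ::= o S m]
ooSmm => oooSmmm   [S ::= o S m]
oooSmmm => ooooSmmmm   [S ::= o S m]
ooooSmmmm => oooooSmmmmm   [S ::= o S m]
oooooSmmmmm => ooooooSmmmmmm   [S ::= o S m]
ooooooSmmmmmm => oooooooSmmmmmmm   [S ::= o S m]
oooooooSmmmmmmm => ooooooooSmmmmmmmm   [S ::= o S m]
ooooooooSmmmmmmmm => oooooooooSmmmmmmmmm   [S ::= o S m]
oooooooooSmmmmmmmmm => ooooooooooSmmmmmmmmmm   [S ::= o S m]
ooooooooooSmmmmmmmmmm => oooooooooooSmmmmmmmmmmm   [S ::= o S m]
oooooooooooSmmmmmmmmmmm => ooooooooooooSmmmmmmmmmmmm   [S ::= o S m]
ooooooooooooSmmmmmmmmmmmm => ooooooooooooommmmmmmmmmmmm   [S ::= o m]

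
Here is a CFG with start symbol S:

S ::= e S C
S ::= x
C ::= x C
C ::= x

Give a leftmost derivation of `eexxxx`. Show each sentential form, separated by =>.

S => eSC   [S ::= e S C]
eSC => eeSCC   [S ::= e S C]
eeSCC => eexCC   [S ::= x]
eexCC => eexxC   [C ::= x]
eexxC => eexxxC   [C ::= x C]
eexxxC => eexxxx   [C ::= x]

S => eSC => eeSCC => eexCC => eexxC => eexxxC => eexxxx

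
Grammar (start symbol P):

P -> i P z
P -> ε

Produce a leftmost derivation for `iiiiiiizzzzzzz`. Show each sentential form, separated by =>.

P=>iPz=>iiPzz=>iiiPzzz=>iiiiPzzzz=>iiiiiPzzzzz=>iiiiiiPzzzzzz=>iiiiiiiPzzzzzzz=>iiiiiiizzzzzzz

P => iPz   [P -> i P z]
iPz => iiPzz   [P -> i P z]
iiPzz => iiiPzzz   [P -> i P z]
iiiPzzz => iiiiPzzzz   [P -> i P z]
iiiiPzzzz => iiiiiPzzzzz   [P -> i P z]
iiiiiPzzzzz => iiiiiiPzzzzzz   [P -> i P z]
iiiiiiPzzzzzz => iiiiiiiPzzzzzzz   [P -> i P z]
iiiiiiiPzzzzzzz => iiiiiiizzzzzzz   [P -> ε]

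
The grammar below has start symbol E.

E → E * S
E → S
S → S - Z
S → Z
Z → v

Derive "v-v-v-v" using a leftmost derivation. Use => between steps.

E => S   [E → S]
S => S-Z   [S → S - Z]
S-Z => S-Z-Z   [S → S - Z]
S-Z-Z => S-Z-Z-Z   [S → S - Z]
S-Z-Z-Z => Z-Z-Z-Z   [S → Z]
Z-Z-Z-Z => v-Z-Z-Z   [Z → v]
v-Z-Z-Z => v-v-Z-Z   [Z → v]
v-v-Z-Z => v-v-v-Z   [Z → v]
v-v-v-Z => v-v-v-v   [Z → v]

E => S => S-Z => S-Z-Z => S-Z-Z-Z => Z-Z-Z-Z => v-Z-Z-Z => v-v-Z-Z => v-v-v-Z => v-v-v-v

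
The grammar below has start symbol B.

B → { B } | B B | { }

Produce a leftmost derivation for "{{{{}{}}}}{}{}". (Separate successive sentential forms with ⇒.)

B ⇒ BB ⇒ BBB ⇒ {B}BB ⇒ {{B}}BB ⇒ {{{B}}}BB ⇒ {{{BB}}}BB ⇒ {{{{}B}}}BB ⇒ {{{{}{}}}}BB ⇒ {{{{}{}}}}{}B ⇒ {{{{}{}}}}{}{}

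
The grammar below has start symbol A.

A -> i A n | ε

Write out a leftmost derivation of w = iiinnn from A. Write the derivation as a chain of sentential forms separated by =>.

A => iAn   [A -> i A n]
iAn => iiAnn   [A -> i A n]
iiAnn => iiiAnnn   [A -> i A n]
iiiAnnn => iiinnn   [A -> ε]

A => iAn => iiAnn => iiiAnnn => iiinnn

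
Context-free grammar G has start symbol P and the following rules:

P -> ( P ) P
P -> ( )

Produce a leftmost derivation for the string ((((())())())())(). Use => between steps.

P => (P)P   [P -> ( P ) P]
(P)P => ((P)P)P   [P -> ( P ) P]
((P)P)P => (((P)P)P)P   [P -> ( P ) P]
(((P)P)P)P => ((((P)P)P)P)P   [P -> ( P ) P]
((((P)P)P)P)P => ((((())P)P)P)P   [P -> ( )]
((((())P)P)P)P => ((((())())P)P)P   [P -> ( )]
((((())())P)P)P => ((((())())())P)P   [P -> ( )]
((((())())())P)P => ((((())())())())P   [P -> ( )]
((((())())())())P => ((((())())())())()   [P -> ( )]

P=>(P)P=>((P)P)P=>(((P)P)P)P=>((((P)P)P)P)P=>((((())P)P)P)P=>((((())())P)P)P=>((((())())())P)P=>((((())())())())P=>((((())())())())()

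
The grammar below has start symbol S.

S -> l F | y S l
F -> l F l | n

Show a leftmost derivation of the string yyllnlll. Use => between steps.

S => ySl   [S -> y S l]
ySl => yySll   [S -> y S l]
yySll => yylFll   [S -> l F]
yylFll => yyllFlll   [F -> l F l]
yyllFlll => yyllnlll   [F -> n]

S => ySl => yySll => yylFll => yyllFlll => yyllnlll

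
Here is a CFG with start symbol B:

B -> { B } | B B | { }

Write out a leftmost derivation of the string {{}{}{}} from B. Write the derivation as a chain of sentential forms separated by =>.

B => {B} => {BB} => {BBB} => {{}BB} => {{}{}B} => {{}{}{}}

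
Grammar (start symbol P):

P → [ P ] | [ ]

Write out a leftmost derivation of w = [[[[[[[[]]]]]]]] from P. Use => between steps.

P => [P]   [P → [ P ]]
[P] => [[P]]   [P → [ P ]]
[[P]] => [[[P]]]   [P → [ P ]]
[[[P]]] => [[[[P]]]]   [P → [ P ]]
[[[[P]]]] => [[[[[P]]]]]   [P → [ P ]]
[[[[[P]]]]] => [[[[[[P]]]]]]   [P → [ P ]]
[[[[[[P]]]]]] => [[[[[[[P]]]]]]]   [P → [ P ]]
[[[[[[[P]]]]]]] => [[[[[[[[]]]]]]]]   [P → [ ]]

P => [P] => [[P]] => [[[P]]] => [[[[P]]]] => [[[[[P]]]]] => [[[[[[P]]]]]] => [[[[[[[P]]]]]]] => [[[[[[[[]]]]]]]]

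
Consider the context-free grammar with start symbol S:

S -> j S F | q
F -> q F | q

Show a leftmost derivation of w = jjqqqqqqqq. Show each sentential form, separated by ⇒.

S ⇒ jSF   [S -> j S F]
jSF ⇒ jjSFF   [S -> j S F]
jjSFF ⇒ jjqFF   [S -> q]
jjqFF ⇒ jjqqFF   [F -> q F]
jjqqFF ⇒ jjqqqFF   [F -> q F]
jjqqqFF ⇒ jjqqqqFF   [F -> q F]
jjqqqqFF ⇒ jjqqqqqFF   [F -> q F]
jjqqqqqFF ⇒ jjqqqqqqFF   [F -> q F]
jjqqqqqqFF ⇒ jjqqqqqqqF   [F -> q]
jjqqqqqqqF ⇒ jjqqqqqqqq   [F -> q]

S ⇒ jSF ⇒ jjSFF ⇒ jjqFF ⇒ jjqqFF ⇒ jjqqqFF ⇒ jjqqqqFF ⇒ jjqqqqqFF ⇒ jjqqqqqqFF ⇒ jjqqqqqqqF ⇒ jjqqqqqqqq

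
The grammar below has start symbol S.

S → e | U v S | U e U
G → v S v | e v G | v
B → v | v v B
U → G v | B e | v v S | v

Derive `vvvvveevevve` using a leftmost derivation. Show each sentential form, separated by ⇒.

S ⇒ UvS ⇒ vvSvS ⇒ vvUeUvS ⇒ vvvvSeUvS ⇒ vvvvUeUeUvS ⇒ vvvvBeeUeUvS ⇒ vvvvveeUeUvS ⇒ vvvvveeveUvS ⇒ vvvvveevevvS ⇒ vvvvveevevve

S ⇒ UvS   [S → U v S]
UvS ⇒ vvSvS   [U → v v S]
vvSvS ⇒ vvUeUvS   [S → U e U]
vvUeUvS ⇒ vvvvSeUvS   [U → v v S]
vvvvSeUvS ⇒ vvvvUeUeUvS   [S → U e U]
vvvvUeUeUvS ⇒ vvvvBeeUeUvS   [U → B e]
vvvvBeeUeUvS ⇒ vvvvveeUeUvS   [B → v]
vvvvveeUeUvS ⇒ vvvvveeveUvS   [U → v]
vvvvveeveUvS ⇒ vvvvveevevvS   [U → v]
vvvvveevevvS ⇒ vvvvveevevve   [S → e]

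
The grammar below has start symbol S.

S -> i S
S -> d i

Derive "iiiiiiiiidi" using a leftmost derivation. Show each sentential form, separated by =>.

S => iS => iiS => iiiS => iiiiS => iiiiiS => iiiiiiS => iiiiiiiS => iiiiiiiiS => iiiiiiiiiS => iiiiiiiiidi

S => iS   [S -> i S]
iS => iiS   [S -> i S]
iiS => iiiS   [S -> i S]
iiiS => iiiiS   [S -> i S]
iiiiS => iiiiiS   [S -> i S]
iiiiiS => iiiiiiS   [S -> i S]
iiiiiiS => iiiiiiiS   [S -> i S]
iiiiiiiS => iiiiiiiiS   [S -> i S]
iiiiiiiiS => iiiiiiiiiS   [S -> i S]
iiiiiiiiiS => iiiiiiiiidi   [S -> d i]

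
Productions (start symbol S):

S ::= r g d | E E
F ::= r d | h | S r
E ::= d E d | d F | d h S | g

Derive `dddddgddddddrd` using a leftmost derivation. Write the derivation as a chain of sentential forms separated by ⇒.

S ⇒ EE   [S ::= E E]
EE ⇒ dEdE   [E ::= d E d]
dEdE ⇒ ddEddE   [E ::= d E d]
ddEddE ⇒ dddEdddE   [E ::= d E d]
dddEdddE ⇒ ddddEddddE   [E ::= d E d]
ddddEddddE ⇒ dddddEdddddE   [E ::= d E d]
dddddEdddddE ⇒ dddddgdddddE   [E ::= g]
dddddgdddddE ⇒ dddddgddddddF   [E ::= d F]
dddddgddddddF ⇒ dddddgddddddrd   [F ::= r d]

S ⇒ EE ⇒ dEdE ⇒ ddEddE ⇒ dddEdddE ⇒ ddddEddddE ⇒ dddddEdddddE ⇒ dddddgdddddE ⇒ dddddgddddddF ⇒ dddddgddddddrd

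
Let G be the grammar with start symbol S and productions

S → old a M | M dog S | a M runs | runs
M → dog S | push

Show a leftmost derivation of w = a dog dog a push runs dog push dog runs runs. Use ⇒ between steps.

S ⇒ a M runs ⇒ a dog S runs ⇒ a dog M dog S runs ⇒ a dog dog S dog S runs ⇒ a dog dog a M runs dog S runs ⇒ a dog dog a push runs dog S runs ⇒ a dog dog a push runs dog M dog S runs ⇒ a dog dog a push runs dog push dog S runs ⇒ a dog dog a push runs dog push dog runs runs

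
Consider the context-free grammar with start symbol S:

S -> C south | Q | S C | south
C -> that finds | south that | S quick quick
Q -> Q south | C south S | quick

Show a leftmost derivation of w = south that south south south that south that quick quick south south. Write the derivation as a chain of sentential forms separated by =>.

S => Q => C south S => S quick quick south S => Q quick quick south S => C south S quick quick south S => south that south S quick quick south S => south that south S C quick quick south S => south that south S C C quick quick south S => south that south south C C quick quick south S => south that south south south that C quick quick south S => south that south south south that south that quick quick south S => south that south south south that south that quick quick south south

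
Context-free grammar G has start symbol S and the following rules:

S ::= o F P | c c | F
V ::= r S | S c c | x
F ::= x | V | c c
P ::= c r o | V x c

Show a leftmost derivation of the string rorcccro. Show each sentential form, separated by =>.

S => F   [S ::= F]
F => V   [F ::= V]
V => rS   [V ::= r S]
rS => roFP   [S ::= o F P]
roFP => roVP   [F ::= V]
roVP => rorSP   [V ::= r S]
rorSP => rorccP   [S ::= c c]
rorccP => rorcccro   [P ::= c r o]

S => F => V => rS => roFP => roVP => rorSP => rorccP => rorcccro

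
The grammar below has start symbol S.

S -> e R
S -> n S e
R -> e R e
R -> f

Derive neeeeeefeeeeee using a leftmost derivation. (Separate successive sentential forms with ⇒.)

S⇒nSe⇒neRe⇒neeRee⇒neeeReee⇒neeeeReeee⇒neeeeeReeeee⇒neeeeeeReeeeee⇒neeeeeefeeeeee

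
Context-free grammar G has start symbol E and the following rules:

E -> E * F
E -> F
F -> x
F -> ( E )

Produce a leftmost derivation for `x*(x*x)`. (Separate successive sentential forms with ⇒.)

E ⇒ E*F ⇒ F*F ⇒ x*F ⇒ x*(E) ⇒ x*(E*F) ⇒ x*(F*F) ⇒ x*(x*F) ⇒ x*(x*x)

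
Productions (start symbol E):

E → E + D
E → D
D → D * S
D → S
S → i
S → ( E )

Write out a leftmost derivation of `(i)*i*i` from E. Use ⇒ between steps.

E ⇒ D ⇒ D*S ⇒ D*S*S ⇒ S*S*S ⇒ (E)*S*S ⇒ (D)*S*S ⇒ (S)*S*S ⇒ (i)*S*S ⇒ (i)*i*S ⇒ (i)*i*i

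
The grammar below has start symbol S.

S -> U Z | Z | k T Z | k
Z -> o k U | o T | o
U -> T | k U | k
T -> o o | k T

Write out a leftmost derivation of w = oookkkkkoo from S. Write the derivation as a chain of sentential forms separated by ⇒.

S ⇒ UZ ⇒ TZ ⇒ ooZ ⇒ oooT ⇒ oookT ⇒ oookkT ⇒ oookkkT ⇒ oookkkkT ⇒ oookkkkkT ⇒ oookkkkkoo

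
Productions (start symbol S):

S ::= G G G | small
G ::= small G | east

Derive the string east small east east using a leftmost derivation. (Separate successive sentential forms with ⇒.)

S ⇒ G G G ⇒ east G G ⇒ east small G G ⇒ east small east G ⇒ east small east east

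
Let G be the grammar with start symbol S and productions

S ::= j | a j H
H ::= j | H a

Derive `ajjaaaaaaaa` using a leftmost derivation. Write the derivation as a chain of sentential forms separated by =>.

S => ajH   [S ::= a j H]
ajH => ajHa   [H ::= H a]
ajHa => ajHaa   [H ::= H a]
ajHaa => ajHaaa   [H ::= H a]
ajHaaa => ajHaaaa   [H ::= H a]
ajHaaaa => ajHaaaaa   [H ::= H a]
ajHaaaaa => ajHaaaaaa   [H ::= H a]
ajHaaaaaa => ajHaaaaaaa   [H ::= H a]
ajHaaaaaaa => ajHaaaaaaaa   [H ::= H a]
ajHaaaaaaaa => ajjaaaaaaaa   [H ::= j]

S=>ajH=>ajHa=>ajHaa=>ajHaaa=>ajHaaaa=>ajHaaaaa=>ajHaaaaaa=>ajHaaaaaaa=>ajHaaaaaaaa=>ajjaaaaaaaa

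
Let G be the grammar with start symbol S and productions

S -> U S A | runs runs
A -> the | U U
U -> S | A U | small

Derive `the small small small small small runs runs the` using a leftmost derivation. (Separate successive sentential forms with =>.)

S => U S A => A U S A => U U U S A => A U U U S A => U U U U U S A => A U U U U U S A => the U U U U U S A => the small U U U U S A => the small small U U U S A => the small small small U U S A => the small small small small U S A => the small small small small small S A => the small small small small small runs runs A => the small small small small small runs runs the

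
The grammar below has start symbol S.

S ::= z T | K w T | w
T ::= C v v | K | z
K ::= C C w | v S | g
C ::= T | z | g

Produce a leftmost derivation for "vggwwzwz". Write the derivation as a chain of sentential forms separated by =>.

S => KwT   [S ::= K w T]
KwT => vSwT   [K ::= v S]
vSwT => vKwTwT   [S ::= K w T]
vKwTwT => vCCwwTwT   [K ::= C C w]
vCCwwTwT => vTCwwTwT   [C ::= T]
vTCwwTwT => vKCwwTwT   [T ::= K]
vKCwwTwT => vgCwwTwT   [K ::= g]
vgCwwTwT => vggwwTwT   [C ::= g]
vggwwTwT => vggwwzwT   [T ::= z]
vggwwzwT => vggwwzwz   [T ::= z]

S => KwT => vSwT => vKwTwT => vCCwwTwT => vTCwwTwT => vKCwwTwT => vgCwwTwT => vggwwTwT => vggwwzwT => vggwwzwz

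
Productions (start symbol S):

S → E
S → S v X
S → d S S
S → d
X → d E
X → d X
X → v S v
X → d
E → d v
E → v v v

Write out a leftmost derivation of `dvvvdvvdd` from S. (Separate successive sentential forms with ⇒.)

S ⇒ SvX   [S → S v X]
SvX ⇒ dSSvX   [S → d S S]
dSSvX ⇒ dESvX   [S → E]
dESvX ⇒ dvvvSvX   [E → v v v]
dvvvSvX ⇒ dvvvEvX   [S → E]
dvvvEvX ⇒ dvvvdvvX   [E → d v]
dvvvdvvX ⇒ dvvvdvvdX   [X → d X]
dvvvdvvdX ⇒ dvvvdvvdd   [X → d]

S⇒SvX⇒dSSvX⇒dESvX⇒dvvvSvX⇒dvvvEvX⇒dvvvdvvX⇒dvvvdvvdX⇒dvvvdvvdd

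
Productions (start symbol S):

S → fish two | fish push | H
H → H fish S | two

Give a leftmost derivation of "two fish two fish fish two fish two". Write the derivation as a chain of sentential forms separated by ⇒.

S ⇒ H ⇒ H fish S ⇒ H fish S fish S ⇒ H fish S fish S fish S ⇒ two fish S fish S fish S ⇒ two fish H fish S fish S ⇒ two fish two fish S fish S ⇒ two fish two fish fish two fish S ⇒ two fish two fish fish two fish H ⇒ two fish two fish fish two fish two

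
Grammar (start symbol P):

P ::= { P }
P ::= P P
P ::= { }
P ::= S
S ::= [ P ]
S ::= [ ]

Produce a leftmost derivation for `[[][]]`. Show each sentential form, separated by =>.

P => S => [P] => [PP] => [SP] => [[]P] => [[]S] => [[][]]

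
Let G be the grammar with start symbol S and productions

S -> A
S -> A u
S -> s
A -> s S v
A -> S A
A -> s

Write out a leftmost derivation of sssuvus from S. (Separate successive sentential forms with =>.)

S => A => SA => AuA => sSvuA => sAuvuA => sSAuvuA => ssAuvuA => sssuvuA => sssuvus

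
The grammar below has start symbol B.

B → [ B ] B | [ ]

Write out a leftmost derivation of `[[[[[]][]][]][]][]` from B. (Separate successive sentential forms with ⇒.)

B ⇒ [B]B ⇒ [[B]B]B ⇒ [[[B]B]B]B ⇒ [[[[B]B]B]B]B ⇒ [[[[[]]B]B]B]B ⇒ [[[[[]][]]B]B]B ⇒ [[[[[]][]][]]B]B ⇒ [[[[[]][]][]][]]B ⇒ [[[[[]][]][]][]][]

B ⇒ [B]B   [B → [ B ] B]
[B]B ⇒ [[B]B]B   [B → [ B ] B]
[[B]B]B ⇒ [[[B]B]B]B   [B → [ B ] B]
[[[B]B]B]B ⇒ [[[[B]B]B]B]B   [B → [ B ] B]
[[[[B]B]B]B]B ⇒ [[[[[]]B]B]B]B   [B → [ ]]
[[[[[]]B]B]B]B ⇒ [[[[[]][]]B]B]B   [B → [ ]]
[[[[[]][]]B]B]B ⇒ [[[[[]][]][]]B]B   [B → [ ]]
[[[[[]][]][]]B]B ⇒ [[[[[]][]][]][]]B   [B → [ ]]
[[[[[]][]][]][]]B ⇒ [[[[[]][]][]][]][]   [B → [ ]]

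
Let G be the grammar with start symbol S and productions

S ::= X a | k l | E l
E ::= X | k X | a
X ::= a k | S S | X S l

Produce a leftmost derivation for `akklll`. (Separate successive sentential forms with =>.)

S=>El=>Xl=>XSll=>akSll=>akklll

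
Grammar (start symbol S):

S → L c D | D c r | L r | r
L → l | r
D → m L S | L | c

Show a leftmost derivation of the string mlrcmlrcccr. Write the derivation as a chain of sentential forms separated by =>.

S => Dcr => mLScr => mlScr => mlLcDcr => mlrcDcr => mlrcmLScr => mlrcmlScr => mlrcmlLcDcr => mlrcmlrcDcr => mlrcmlrcccr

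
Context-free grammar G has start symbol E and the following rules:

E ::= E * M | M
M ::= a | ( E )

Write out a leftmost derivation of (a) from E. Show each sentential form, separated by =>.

E => M   [E ::= M]
M => (E)   [M ::= ( E )]
(E) => (M)   [E ::= M]
(M) => (a)   [M ::= a]

E => M => (E) => (M) => (a)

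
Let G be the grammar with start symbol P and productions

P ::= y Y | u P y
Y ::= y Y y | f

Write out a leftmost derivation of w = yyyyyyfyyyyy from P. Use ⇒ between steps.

P ⇒ yY   [P ::= y Y]
yY ⇒ yyYy   [Y ::= y Y y]
yyYy ⇒ yyyYyy   [Y ::= y Y y]
yyyYyy ⇒ yyyyYyyy   [Y ::= y Y y]
yyyyYyyy ⇒ yyyyyYyyyy   [Y ::= y Y y]
yyyyyYyyyy ⇒ yyyyyyYyyyyy   [Y ::= y Y y]
yyyyyyYyyyyy ⇒ yyyyyyfyyyyy   [Y ::= f]

P ⇒ yY ⇒ yyYy ⇒ yyyYyy ⇒ yyyyYyyy ⇒ yyyyyYyyyy ⇒ yyyyyyYyyyyy ⇒ yyyyyyfyyyyy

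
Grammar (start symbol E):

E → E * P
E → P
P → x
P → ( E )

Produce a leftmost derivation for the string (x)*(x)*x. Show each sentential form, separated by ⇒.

E⇒E*P⇒E*P*P⇒P*P*P⇒(E)*P*P⇒(P)*P*P⇒(x)*P*P⇒(x)*(E)*P⇒(x)*(P)*P⇒(x)*(x)*P⇒(x)*(x)*x

E ⇒ E*P   [E → E * P]
E*P ⇒ E*P*P   [E → E * P]
E*P*P ⇒ P*P*P   [E → P]
P*P*P ⇒ (E)*P*P   [P → ( E )]
(E)*P*P ⇒ (P)*P*P   [E → P]
(P)*P*P ⇒ (x)*P*P   [P → x]
(x)*P*P ⇒ (x)*(E)*P   [P → ( E )]
(x)*(E)*P ⇒ (x)*(P)*P   [E → P]
(x)*(P)*P ⇒ (x)*(x)*P   [P → x]
(x)*(x)*P ⇒ (x)*(x)*x   [P → x]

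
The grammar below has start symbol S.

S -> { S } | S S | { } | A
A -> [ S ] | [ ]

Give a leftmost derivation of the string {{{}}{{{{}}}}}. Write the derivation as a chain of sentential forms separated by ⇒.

S ⇒ {S}   [S -> { S }]
{S} ⇒ {SS}   [S -> S S]
{SS} ⇒ {{S}S}   [S -> { S }]
{{S}S} ⇒ {{{}}S}   [S -> { }]
{{{}}S} ⇒ {{{}}{S}}   [S -> { S }]
{{{}}{S}} ⇒ {{{}}{{S}}}   [S -> { S }]
{{{}}{{S}}} ⇒ {{{}}{{{S}}}}   [S -> { S }]
{{{}}{{{S}}}} ⇒ {{{}}{{{{}}}}}   [S -> { }]

S⇒{S}⇒{SS}⇒{{S}S}⇒{{{}}S}⇒{{{}}{S}}⇒{{{}}{{S}}}⇒{{{}}{{{S}}}}⇒{{{}}{{{{}}}}}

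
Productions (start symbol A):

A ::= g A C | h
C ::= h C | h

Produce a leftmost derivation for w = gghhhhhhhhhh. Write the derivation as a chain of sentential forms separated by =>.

A => gAC => ggACC => gghCC => gghhCC => gghhhCC => gghhhhCC => gghhhhhCC => gghhhhhhCC => gghhhhhhhCC => gghhhhhhhhCC => gghhhhhhhhhC => gghhhhhhhhhh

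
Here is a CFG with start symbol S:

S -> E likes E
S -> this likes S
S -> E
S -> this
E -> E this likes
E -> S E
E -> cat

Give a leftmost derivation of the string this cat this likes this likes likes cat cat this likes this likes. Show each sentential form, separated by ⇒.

S ⇒ E ⇒ E this likes ⇒ E this likes this likes ⇒ S E this likes this likes ⇒ E likes E E this likes this likes ⇒ E this likes likes E E this likes this likes ⇒ E this likes this likes likes E E this likes this likes ⇒ S E this likes this likes likes E E this likes this likes ⇒ this E this likes this likes likes E E this likes this likes ⇒ this cat this likes this likes likes E E this likes this likes ⇒ this cat this likes this likes likes cat E this likes this likes ⇒ this cat this likes this likes likes cat cat this likes this likes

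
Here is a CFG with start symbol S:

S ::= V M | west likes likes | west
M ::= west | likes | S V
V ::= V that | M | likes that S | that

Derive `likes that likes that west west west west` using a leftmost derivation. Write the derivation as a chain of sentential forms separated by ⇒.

S ⇒ V M ⇒ likes that S M ⇒ likes that V M M ⇒ likes that likes that S M M ⇒ likes that likes that V M M M ⇒ likes that likes that M M M M ⇒ likes that likes that west M M M ⇒ likes that likes that west west M M ⇒ likes that likes that west west west M ⇒ likes that likes that west west west west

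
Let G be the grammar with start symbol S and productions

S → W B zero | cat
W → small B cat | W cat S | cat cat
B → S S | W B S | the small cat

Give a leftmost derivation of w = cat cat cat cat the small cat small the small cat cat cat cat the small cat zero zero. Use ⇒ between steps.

S ⇒ W B zero ⇒ cat cat B zero ⇒ cat cat W B S zero ⇒ cat cat cat cat B S zero ⇒ cat cat cat cat the small cat S zero ⇒ cat cat cat cat the small cat W B zero zero ⇒ cat cat cat cat the small cat W cat S B zero zero ⇒ cat cat cat cat the small cat small B cat cat S B zero zero ⇒ cat cat cat cat the small cat small the small cat cat cat S B zero zero ⇒ cat cat cat cat the small cat small the small cat cat cat cat B zero zero ⇒ cat cat cat cat the small cat small the small cat cat cat cat the small cat zero zero

S ⇒ W B zero   [S → W B zero]
W B zero ⇒ cat cat B zero   [W → cat cat]
cat cat B zero ⇒ cat cat W B S zero   [B → W B S]
cat cat W B S zero ⇒ cat cat cat cat B S zero   [W → cat cat]
cat cat cat cat B S zero ⇒ cat cat cat cat the small cat S zero   [B → the small cat]
cat cat cat cat the small cat S zero ⇒ cat cat cat cat the small cat W B zero zero   [S → W B zero]
cat cat cat cat the small cat W B zero zero ⇒ cat cat cat cat the small cat W cat S B zero zero   [W → W cat S]
cat cat cat cat the small cat W cat S B zero zero ⇒ cat cat cat cat the small cat small B cat cat S B zero zero   [W → small B cat]
cat cat cat cat the small cat small B cat cat S B zero zero ⇒ cat cat cat cat the small cat small the small cat cat cat S B zero zero   [B → the small cat]
cat cat cat cat the small cat small the small cat cat cat S B zero zero ⇒ cat cat cat cat the small cat small the small cat cat cat cat B zero zero   [S → cat]
cat cat cat cat the small cat small the small cat cat cat cat B zero zero ⇒ cat cat cat cat the small cat small the small cat cat cat cat the small cat zero zero   [B → the small cat]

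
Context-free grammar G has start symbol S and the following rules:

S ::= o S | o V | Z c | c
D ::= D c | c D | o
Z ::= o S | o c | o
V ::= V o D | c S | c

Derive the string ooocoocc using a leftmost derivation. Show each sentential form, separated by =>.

S => oS => oZc => ooSc => oooVc => ooocSc => ooocoSc => ooocooVc => ooocoocc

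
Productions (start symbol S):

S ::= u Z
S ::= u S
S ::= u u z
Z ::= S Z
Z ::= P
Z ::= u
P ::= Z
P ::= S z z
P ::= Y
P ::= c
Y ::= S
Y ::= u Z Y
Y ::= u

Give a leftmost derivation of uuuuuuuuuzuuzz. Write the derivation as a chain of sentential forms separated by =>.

S => uS => uuS => uuuS => uuuuZ => uuuuSZ => uuuuuSZ => uuuuuuZZ => uuuuuuuZ => uuuuuuuSZ => uuuuuuuuuzZ => uuuuuuuuuzP => uuuuuuuuuzSzz => uuuuuuuuuzuZzz => uuuuuuuuuzuuzz

S => uS   [S ::= u S]
uS => uuS   [S ::= u S]
uuS => uuuS   [S ::= u S]
uuuS => uuuuZ   [S ::= u Z]
uuuuZ => uuuuSZ   [Z ::= S Z]
uuuuSZ => uuuuuSZ   [S ::= u S]
uuuuuSZ => uuuuuuZZ   [S ::= u Z]
uuuuuuZZ => uuuuuuuZ   [Z ::= u]
uuuuuuuZ => uuuuuuuSZ   [Z ::= S Z]
uuuuuuuSZ => uuuuuuuuuzZ   [S ::= u u z]
uuuuuuuuuzZ => uuuuuuuuuzP   [Z ::= P]
uuuuuuuuuzP => uuuuuuuuuzSzz   [P ::= S z z]
uuuuuuuuuzSzz => uuuuuuuuuzuZzz   [S ::= u Z]
uuuuuuuuuzuZzz => uuuuuuuuuzuuzz   [Z ::= u]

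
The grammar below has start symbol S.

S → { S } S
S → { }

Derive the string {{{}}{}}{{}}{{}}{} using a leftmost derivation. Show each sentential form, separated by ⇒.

S ⇒ {S}S ⇒ {{S}S}S ⇒ {{{}}S}S ⇒ {{{}}{}}S ⇒ {{{}}{}}{S}S ⇒ {{{}}{}}{{}}S ⇒ {{{}}{}}{{}}{S}S ⇒ {{{}}{}}{{}}{{}}S ⇒ {{{}}{}}{{}}{{}}{}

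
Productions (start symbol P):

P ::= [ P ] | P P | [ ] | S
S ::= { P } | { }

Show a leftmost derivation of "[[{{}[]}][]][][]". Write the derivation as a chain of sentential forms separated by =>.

P => PP   [P ::= P P]
PP => PPP   [P ::= P P]
PPP => [P]PP   [P ::= [ P ]]
[P]PP => [PP]PP   [P ::= P P]
[PP]PP => [[P]P]PP   [P ::= [ P ]]
[[P]P]PP => [[S]P]PP   [P ::= S]
[[S]P]PP => [[{P}]P]PP   [S ::= { P }]
[[{P}]P]PP => [[{PP}]P]PP   [P ::= P P]
[[{PP}]P]PP => [[{SP}]P]PP   [P ::= S]
[[{SP}]P]PP => [[{{}P}]P]PP   [S ::= { }]
[[{{}P}]P]PP => [[{{}[]}]P]PP   [P ::= [ ]]
[[{{}[]}]P]PP => [[{{}[]}][]]PP   [P ::= [ ]]
[[{{}[]}][]]PP => [[{{}[]}][]][]P   [P ::= [ ]]
[[{{}[]}][]][]P => [[{{}[]}][]][][]   [P ::= [ ]]

P => PP => PPP => [P]PP => [PP]PP => [[P]P]PP => [[S]P]PP => [[{P}]P]PP => [[{PP}]P]PP => [[{SP}]P]PP => [[{{}P}]P]PP => [[{{}[]}]P]PP => [[{{}[]}][]]PP => [[{{}[]}][]][]P => [[{{}[]}][]][][]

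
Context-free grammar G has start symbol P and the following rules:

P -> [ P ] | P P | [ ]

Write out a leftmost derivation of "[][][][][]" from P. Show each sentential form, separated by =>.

P => PP => PPP => PPPP => PPPPP => []PPPP => [][]PPP => [][][]PP => [][][][]P => [][][][][]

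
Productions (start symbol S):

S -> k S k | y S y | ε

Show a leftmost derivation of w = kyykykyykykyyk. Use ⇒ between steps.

S⇒kSk⇒kySyk⇒kyySyyk⇒kyykSkyyk⇒kyykySykyyk⇒kyykykSkykyyk⇒kyykykySykykyyk⇒kyykykyykykyyk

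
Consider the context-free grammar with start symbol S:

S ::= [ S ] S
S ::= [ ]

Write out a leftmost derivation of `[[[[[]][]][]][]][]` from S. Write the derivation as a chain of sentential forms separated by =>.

S => [S]S => [[S]S]S => [[[S]S]S]S => [[[[S]S]S]S]S => [[[[[]]S]S]S]S => [[[[[]][]]S]S]S => [[[[[]][]][]]S]S => [[[[[]][]][]][]]S => [[[[[]][]][]][]][]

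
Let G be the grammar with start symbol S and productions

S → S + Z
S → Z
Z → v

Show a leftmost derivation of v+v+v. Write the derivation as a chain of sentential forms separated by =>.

S => S+Z   [S → S + Z]
S+Z => S+Z+Z   [S → S + Z]
S+Z+Z => Z+Z+Z   [S → Z]
Z+Z+Z => v+Z+Z   [Z → v]
v+Z+Z => v+v+Z   [Z → v]
v+v+Z => v+v+v   [Z → v]

S=>S+Z=>S+Z+Z=>Z+Z+Z=>v+Z+Z=>v+v+Z=>v+v+v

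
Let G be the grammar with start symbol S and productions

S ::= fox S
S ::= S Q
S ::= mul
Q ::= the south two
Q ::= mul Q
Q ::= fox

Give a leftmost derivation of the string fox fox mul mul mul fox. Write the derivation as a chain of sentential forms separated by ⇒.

S ⇒ fox S ⇒ fox S Q ⇒ fox fox S Q ⇒ fox fox mul Q ⇒ fox fox mul mul Q ⇒ fox fox mul mul mul Q ⇒ fox fox mul mul mul fox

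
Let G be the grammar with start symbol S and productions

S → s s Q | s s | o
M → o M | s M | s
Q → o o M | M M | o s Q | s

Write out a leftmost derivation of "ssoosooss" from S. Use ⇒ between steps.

S ⇒ ssQ   [S → s s Q]
ssQ ⇒ ssooM   [Q → o o M]
ssooM ⇒ ssoosM   [M → s M]
ssoosM ⇒ ssoosoM   [M → o M]
ssoosoM ⇒ ssoosooM   [M → o M]
ssoosooM ⇒ ssoosoosM   [M → s M]
ssoosoosM ⇒ ssoosooss   [M → s]

S ⇒ ssQ ⇒ ssooM ⇒ ssoosM ⇒ ssoosoM ⇒ ssoosooM ⇒ ssoosoosM ⇒ ssoosooss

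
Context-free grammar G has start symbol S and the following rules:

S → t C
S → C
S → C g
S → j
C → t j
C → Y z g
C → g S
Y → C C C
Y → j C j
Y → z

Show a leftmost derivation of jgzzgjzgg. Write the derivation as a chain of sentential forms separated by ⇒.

S ⇒ Cg   [S → C g]
Cg ⇒ Yzgg   [C → Y z g]
Yzgg ⇒ jCjzgg   [Y → j C j]
jCjzgg ⇒ jgSjzgg   [C → g S]
jgSjzgg ⇒ jgCjzgg   [S → C]
jgCjzgg ⇒ jgYzgjzgg   [C → Y z g]
jgYzgjzgg ⇒ jgzzgjzgg   [Y → z]

S ⇒ Cg ⇒ Yzgg ⇒ jCjzgg ⇒ jgSjzgg ⇒ jgCjzgg ⇒ jgYzgjzgg ⇒ jgzzgjzgg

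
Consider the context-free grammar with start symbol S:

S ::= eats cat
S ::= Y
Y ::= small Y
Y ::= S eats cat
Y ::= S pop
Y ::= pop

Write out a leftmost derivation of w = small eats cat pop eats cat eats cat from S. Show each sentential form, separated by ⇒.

S ⇒ Y ⇒ small Y ⇒ small S eats cat ⇒ small Y eats cat ⇒ small S eats cat eats cat ⇒ small Y eats cat eats cat ⇒ small S pop eats cat eats cat ⇒ small eats cat pop eats cat eats cat

S ⇒ Y   [S ::= Y]
Y ⇒ small Y   [Y ::= small Y]
small Y ⇒ small S eats cat   [Y ::= S eats cat]
small S eats cat ⇒ small Y eats cat   [S ::= Y]
small Y eats cat ⇒ small S eats cat eats cat   [Y ::= S eats cat]
small S eats cat eats cat ⇒ small Y eats cat eats cat   [S ::= Y]
small Y eats cat eats cat ⇒ small S pop eats cat eats cat   [Y ::= S pop]
small S pop eats cat eats cat ⇒ small eats cat pop eats cat eats cat   [S ::= eats cat]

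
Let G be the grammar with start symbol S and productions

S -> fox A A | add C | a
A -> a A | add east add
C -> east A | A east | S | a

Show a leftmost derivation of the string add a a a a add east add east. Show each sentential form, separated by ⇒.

S ⇒ add C ⇒ add A east ⇒ add a A east ⇒ add a a A east ⇒ add a a a A east ⇒ add a a a a A east ⇒ add a a a a add east add east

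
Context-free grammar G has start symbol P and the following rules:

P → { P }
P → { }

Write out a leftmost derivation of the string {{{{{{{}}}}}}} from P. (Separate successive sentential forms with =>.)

P => {P} => {{P}} => {{{P}}} => {{{{P}}}} => {{{{{P}}}}} => {{{{{{P}}}}}} => {{{{{{{}}}}}}}

P => {P}   [P → { P }]
{P} => {{P}}   [P → { P }]
{{P}} => {{{P}}}   [P → { P }]
{{{P}}} => {{{{P}}}}   [P → { P }]
{{{{P}}}} => {{{{{P}}}}}   [P → { P }]
{{{{{P}}}}} => {{{{{{P}}}}}}   [P → { P }]
{{{{{{P}}}}}} => {{{{{{{}}}}}}}   [P → { }]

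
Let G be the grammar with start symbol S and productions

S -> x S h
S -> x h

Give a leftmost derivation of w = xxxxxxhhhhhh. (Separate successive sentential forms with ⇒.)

S ⇒ xSh   [S -> x S h]
xSh ⇒ xxShh   [S -> x S h]
xxShh ⇒ xxxShhh   [S -> x S h]
xxxShhh ⇒ xxxxShhhh   [S -> x S h]
xxxxShhhh ⇒ xxxxxShhhhh   [S -> x S h]
xxxxxShhhhh ⇒ xxxxxxhhhhhh   [S -> x h]

S⇒xSh⇒xxShh⇒xxxShhh⇒xxxxShhhh⇒xxxxxShhhhh⇒xxxxxxhhhhhh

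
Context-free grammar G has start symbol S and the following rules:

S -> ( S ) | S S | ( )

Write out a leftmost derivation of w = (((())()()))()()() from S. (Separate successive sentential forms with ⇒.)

S ⇒ SS ⇒ SSS ⇒ SSSS ⇒ (S)SSS ⇒ ((S))SSS ⇒ ((SS))SSS ⇒ (((S)S))SSS ⇒ (((())S))SSS ⇒ (((())SS))SSS ⇒ (((())()S))SSS ⇒ (((())()()))SSS ⇒ (((())()()))()SS ⇒ (((())()()))()()S ⇒ (((())()()))()()()

S ⇒ SS   [S -> S S]
SS ⇒ SSS   [S -> S S]
SSS ⇒ SSSS   [S -> S S]
SSSS ⇒ (S)SSS   [S -> ( S )]
(S)SSS ⇒ ((S))SSS   [S -> ( S )]
((S))SSS ⇒ ((SS))SSS   [S -> S S]
((SS))SSS ⇒ (((S)S))SSS   [S -> ( S )]
(((S)S))SSS ⇒ (((())S))SSS   [S -> ( )]
(((())S))SSS ⇒ (((())SS))SSS   [S -> S S]
(((())SS))SSS ⇒ (((())()S))SSS   [S -> ( )]
(((())()S))SSS ⇒ (((())()()))SSS   [S -> ( )]
(((())()()))SSS ⇒ (((())()()))()SS   [S -> ( )]
(((())()()))()SS ⇒ (((())()()))()()S   [S -> ( )]
(((())()()))()()S ⇒ (((())()()))()()()   [S -> ( )]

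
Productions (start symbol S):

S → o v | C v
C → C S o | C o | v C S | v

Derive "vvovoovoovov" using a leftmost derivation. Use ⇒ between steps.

S⇒Cv⇒Cov⇒vCSov⇒vCSoSov⇒vCSoSoSov⇒vvSoSoSov⇒vvovoSoSov⇒vvovoovoSov⇒vvovoovoovov

S ⇒ Cv   [S → C v]
Cv ⇒ Cov   [C → C o]
Cov ⇒ vCSov   [C → v C S]
vCSov ⇒ vCSoSov   [C → C S o]
vCSoSov ⇒ vCSoSoSov   [C → C S o]
vCSoSoSov ⇒ vvSoSoSov   [C → v]
vvSoSoSov ⇒ vvovoSoSov   [S → o v]
vvovoSoSov ⇒ vvovoovoSov   [S → o v]
vvovoovoSov ⇒ vvovoovoovov   [S → o v]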